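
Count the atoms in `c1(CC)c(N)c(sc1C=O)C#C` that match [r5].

Check the 12 heavy atoms by environment: 1× s (aromatic, in 5-ring) → match; 4× c (aromatic, in 5-ring) → match; 5× C (acyclic) → no; 1× O (acyclic) → no; 1× N (acyclic) → no.
Summing the matching environments: 1 + 4 = 5 matching atoms.

5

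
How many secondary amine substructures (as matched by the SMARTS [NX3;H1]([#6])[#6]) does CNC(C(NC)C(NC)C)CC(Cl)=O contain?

3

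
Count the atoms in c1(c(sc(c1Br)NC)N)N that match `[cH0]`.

The query [cH0] means: aromatic carbon with no attached hydrogen (substituted or ring-fusion).
Check the 10 heavy atoms by environment: 1× s (aromatic, H0) → no; 4× c (aromatic, H0) → match; 2× N (H2) → no; 1× Br (H0) → no; 1× N (H1) → no; 1× C (H3) → no.
That gives 4 matching atoms.

4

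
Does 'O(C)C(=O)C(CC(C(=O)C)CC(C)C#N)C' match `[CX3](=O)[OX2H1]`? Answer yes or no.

No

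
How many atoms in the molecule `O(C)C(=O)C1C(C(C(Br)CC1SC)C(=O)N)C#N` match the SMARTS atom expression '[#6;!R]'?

5

The query [#6;!R] means: carbon not in any ring.
Check the 18 heavy atoms by environment: 6× C (in 6-ring) → no; 1× Br (acyclic) → no; 5× C (acyclic) → match; 2× N (acyclic) → no; 3× O (acyclic) → no; 1× S (acyclic) → no.
That gives 5 matching atoms.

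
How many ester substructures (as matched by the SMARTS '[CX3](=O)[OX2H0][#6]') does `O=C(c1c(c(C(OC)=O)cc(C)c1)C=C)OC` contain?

[CX3](=O)[OX2H0][#6] is the SMARTS for an ester: a carbonyl carbon bonded to an oxygen that is itself bonded to carbon (no H on that O).
The molecule carries 2 separate instances of a methyl-ester group (-C(=O)OCH3) meeting every constraint; each maps to a distinct set of atoms, giving 2 matches.

2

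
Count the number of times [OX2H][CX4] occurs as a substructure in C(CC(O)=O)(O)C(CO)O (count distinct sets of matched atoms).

[OX2H][CX4] is the SMARTS for an aliphatic alcohol: a hydroxyl oxygen bound to an sp3 (X4) carbon.
The molecule carries 3 separate instances of a hydroxyl group (-OH) meeting every constraint; each maps to a distinct set of atoms, giving 3 matches.

3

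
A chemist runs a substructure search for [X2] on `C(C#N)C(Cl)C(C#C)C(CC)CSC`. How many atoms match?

4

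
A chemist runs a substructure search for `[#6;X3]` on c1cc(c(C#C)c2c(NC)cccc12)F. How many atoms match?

The query [#6;X3] means: any carbon (aromatic or not) with three total connections.
Check the 15 heavy atoms by environment: 10× c (aromatic, X3) → match; 1× N (X3) → no; 1× C (X4) → no; 2× C (X2) → no; 1× F (X1) → no.
That gives 10 matching atoms.

10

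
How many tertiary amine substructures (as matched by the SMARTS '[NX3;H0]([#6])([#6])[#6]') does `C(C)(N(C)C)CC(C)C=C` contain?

[NX3;H0]([#6])([#6])[#6] is the SMARTS for a tertiary amine: a trivalent nitrogen with no H, bonded to three carbons.
Exactly one fragment in the molecule meets all constraints, giving 1 match.

1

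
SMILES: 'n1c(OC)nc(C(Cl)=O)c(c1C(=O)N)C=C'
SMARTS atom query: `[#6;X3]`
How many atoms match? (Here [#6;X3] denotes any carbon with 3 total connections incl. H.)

8

Check the 16 heavy atoms by environment: 2× n (aromatic, X2) → no; 4× c (aromatic, X3) → match; 4× C (X3) → match; 2× O (X1) → no; 1× Cl (X1) → no; 1× N (X3) → no; 1× O (X2) → no; 1× C (X4) → no.
Summing the matching environments: 4 + 4 = 8 matching atoms.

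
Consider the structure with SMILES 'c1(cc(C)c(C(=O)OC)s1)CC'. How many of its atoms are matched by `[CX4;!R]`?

4

The query [CX4;!R] means: aliphatic carbon with four total connections, not in a ring.
Check the 12 heavy atoms by environment: 1× s (aromatic, X2, in 5-ring) → no; 4× c (aromatic, X3, in 5-ring) → no; 4× C (X4, acyclic) → match; 1× C (X3, acyclic) → no; 1× O (X1, acyclic) → no; 1× O (X2, acyclic) → no.
That gives 4 matching atoms.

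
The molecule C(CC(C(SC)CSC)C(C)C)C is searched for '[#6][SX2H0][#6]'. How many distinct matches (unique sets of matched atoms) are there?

2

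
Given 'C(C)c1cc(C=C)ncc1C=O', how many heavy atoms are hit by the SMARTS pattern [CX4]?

2

Check the 12 heavy atoms by environment: 1× n (aromatic, X2) → no; 5× c (aromatic, X3) → no; 3× C (X3) → no; 1× O (X1) → no; 2× C (X4) → match.
That gives 2 matching atoms.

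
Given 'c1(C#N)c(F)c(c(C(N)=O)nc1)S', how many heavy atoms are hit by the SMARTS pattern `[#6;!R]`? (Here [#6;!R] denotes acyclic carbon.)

2

The query [#6;!R] means: carbon not in any ring.
Check the 13 heavy atoms by environment: 1× n (aromatic, in 6-ring) → no; 5× c (aromatic, in 6-ring) → no; 2× C (acyclic) → match; 2× N (acyclic) → no; 1× O (acyclic) → no; 1× F (acyclic) → no; 1× S (acyclic) → no.
That gives 2 matching atoms.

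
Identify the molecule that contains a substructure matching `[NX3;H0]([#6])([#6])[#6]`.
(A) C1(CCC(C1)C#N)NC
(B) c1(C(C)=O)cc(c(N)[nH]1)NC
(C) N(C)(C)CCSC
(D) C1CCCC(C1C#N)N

[NX3;H0]([#6])([#6])[#6] describes a trivalent nitrogen with no H, bonded to three carbons (a tertiary amine).
(A) has an N-methylamino group (-NHCH3) but the nitrogen still has one H (H1), not H0.
(B) has a primary amino group (-NH2) but the nitrogen has H2, not H0 with three carbons.
(C) contains a dimethylamino group (-N(CH3)2), which satisfies every atom and bond constraint.
(D) has a primary amino group (-NH2) but the nitrogen has H2, not H0 with three carbons.
So the answer is (C).

C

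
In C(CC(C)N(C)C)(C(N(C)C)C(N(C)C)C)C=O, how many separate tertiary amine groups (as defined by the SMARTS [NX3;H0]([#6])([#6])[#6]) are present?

3

[NX3;H0]([#6])([#6])[#6] is the SMARTS for a tertiary amine: a trivalent nitrogen with no H, bonded to three carbons.
The molecule carries 3 separate instances of a dimethylamino group (-N(CH3)2) meeting every constraint; each maps to a distinct set of atoms, giving 3 matches.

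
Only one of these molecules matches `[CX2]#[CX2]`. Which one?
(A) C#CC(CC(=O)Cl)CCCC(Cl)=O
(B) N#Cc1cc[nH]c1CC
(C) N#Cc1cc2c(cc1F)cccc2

[CX2]#[CX2] describes a carbon-carbon triple bond (an alkyne).
(A) contains an ethynyl group (-C#CH), which satisfies every atom and bond constraint.
(B) has a nitrile (-C#N) but the triple bond is C#N, not C#C.
(C) has a nitrile (-C#N) but the triple bond is C#N, not C#C.
So the answer is (A).

A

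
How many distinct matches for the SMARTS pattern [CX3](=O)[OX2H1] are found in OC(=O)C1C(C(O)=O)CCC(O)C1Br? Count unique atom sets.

2

[CX3](=O)[OX2H1] is the SMARTS for a carboxylic acid: an sp2 carbon double-bonded to O and single-bonded to an -OH oxygen.
The molecule carries 2 separate instances of a carboxylic acid group (-C(=O)OH) meeting every constraint; each maps to a distinct set of atoms, giving 2 matches.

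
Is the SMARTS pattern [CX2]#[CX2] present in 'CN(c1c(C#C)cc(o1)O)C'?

Yes

The pattern [CX2]#[CX2] describes a carbon-carbon triple bond — an alkyne.
The molecule carries an ethynyl group (-C#CH), whose atoms satisfy every constraint of the query, so the pattern matches.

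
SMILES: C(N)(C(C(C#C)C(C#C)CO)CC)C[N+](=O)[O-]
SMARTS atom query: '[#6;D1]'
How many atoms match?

3

The query [#6;D1] means: carbon bonded to exactly one heavy atom.
Check the 17 heavy atoms by environment: 5× C (D2) → no; 4× C (D3) → no; 3× C (D1) → match; 1× N (D1) → no; 2× O (D1) → no; 1× N (charge +1, D3) → no; 1× O (charge -1, D1) → no.
That gives 3 matching atoms.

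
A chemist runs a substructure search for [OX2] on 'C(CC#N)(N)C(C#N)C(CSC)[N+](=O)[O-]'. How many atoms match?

0

The query [OX2] means: aliphatic oxygen with two total connections — ether, hydroxyl, or ester single-bond O.
Check the 15 heavy atoms by environment: 6× C (X4) → no; 2× C (X2) → no; 2× N (X1) → no; 1× N (X3) → no; 1× N (charge +1, X3) → no; 1× O (charge -1, X1) → no; 1× O (X1) → no; 1× S (X2) → no.
No environment satisfies the query, so 0 matching atoms.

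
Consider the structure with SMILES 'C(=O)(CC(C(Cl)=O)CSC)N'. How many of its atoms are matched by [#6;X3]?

The query [#6;X3] means: any carbon (aromatic or not) with three total connections.
Check the 11 heavy atoms by environment: 4× C (X4) → no; 2× C (X3) → match; 2× O (X1) → no; 1× Cl (X1) → no; 1× S (X2) → no; 1× N (X3) → no.
That gives 2 matching atoms.

2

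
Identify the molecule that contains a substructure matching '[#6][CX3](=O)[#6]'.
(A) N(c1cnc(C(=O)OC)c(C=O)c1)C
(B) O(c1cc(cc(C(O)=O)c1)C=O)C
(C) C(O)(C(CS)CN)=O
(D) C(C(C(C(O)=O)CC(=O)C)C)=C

D

[#6][CX3](=O)[#6] describes a carbonyl carbon (no H) flanked by two carbons (a ketone).
(A) has an aldehyde (-CHO) but the carbonyl carbon has H1, so it is not flanked by two carbons.
(B) has a carboxylic acid group (-C(=O)OH) but one neighbour of the carbonyl carbon is O, not C.
(C) has a carboxylic acid group (-C(=O)OH) but one neighbour of the carbonyl carbon is O, not C.
(D) contains an acetyl/ketone group (-C(=O)CH3), which satisfies every atom and bond constraint.
So the answer is (D).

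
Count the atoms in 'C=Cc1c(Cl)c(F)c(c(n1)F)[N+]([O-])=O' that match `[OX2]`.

0

Check the 14 heavy atoms by environment: 1× n (aromatic, X2) → no; 5× c (aromatic, X3) → no; 1× Cl (X1) → no; 1× N (charge +1, X3) → no; 1× O (charge -1, X1) → no; 1× O (X1) → no; 2× F (X1) → no; 2× C (X3) → no.
No environment satisfies the query, so 0 matching atoms.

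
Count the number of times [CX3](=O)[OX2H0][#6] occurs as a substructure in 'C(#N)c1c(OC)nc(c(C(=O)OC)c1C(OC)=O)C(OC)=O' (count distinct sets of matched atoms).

3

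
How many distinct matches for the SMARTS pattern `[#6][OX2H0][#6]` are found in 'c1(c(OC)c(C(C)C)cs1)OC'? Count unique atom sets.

[#6][OX2H0][#6] is the SMARTS for an ether: an aliphatic oxygen bridging two carbons with no H on the oxygen.
The molecule carries 2 separate instances of a methoxy ether (-OCH3) meeting every constraint; each maps to a distinct set of atoms, giving 2 matches.

2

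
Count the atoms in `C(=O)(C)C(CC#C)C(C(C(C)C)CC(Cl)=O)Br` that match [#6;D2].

3

The query [#6;D2] means: any carbon bonded to exactly two heavy atoms.
Check the 17 heavy atoms by environment: 3× C (D2) → match; 6× C (D3) → no; 2× O (D1) → no; 1× Cl (D1) → no; 4× C (D1) → no; 1× Br (D1) → no.
That gives 3 matching atoms.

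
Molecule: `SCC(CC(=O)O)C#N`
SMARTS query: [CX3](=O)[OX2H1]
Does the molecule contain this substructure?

Yes

The pattern [CX3](=O)[OX2H1] describes an sp2 carbon double-bonded to O and single-bonded to an -OH oxygen — a carboxylic acid.
The molecule carries a carboxylic acid group (-C(=O)OH), whose atoms satisfy every constraint of the query, so the pattern matches.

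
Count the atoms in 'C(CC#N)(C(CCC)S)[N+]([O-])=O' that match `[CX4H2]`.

3

The query [CX4H2] means: sp3 carbon (X4) with exactly two hydrogens.
Check the 12 heavy atoms by environment: 3× C (H2, X4) → match; 2× C (H1, X4) → no; 1× N (charge +1, H0, X3) → no; 1× O (charge -1, H0, X1) → no; 1× O (H0, X1) → no; 1× C (H0, X2) → no; 1× N (H0, X1) → no; 1× S (H1, X2) → no; 1× C (H3, X4) → no.
That gives 3 matching atoms.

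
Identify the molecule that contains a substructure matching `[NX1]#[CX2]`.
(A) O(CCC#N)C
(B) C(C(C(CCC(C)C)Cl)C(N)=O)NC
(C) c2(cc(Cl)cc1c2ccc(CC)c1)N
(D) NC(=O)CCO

A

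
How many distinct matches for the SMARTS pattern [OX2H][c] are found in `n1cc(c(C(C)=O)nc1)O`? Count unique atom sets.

1

[OX2H][c] is the SMARTS for a phenol: a hydroxyl oxygen attached to an aromatic carbon.
Exactly one fragment in the molecule meets all constraints, giving 1 match.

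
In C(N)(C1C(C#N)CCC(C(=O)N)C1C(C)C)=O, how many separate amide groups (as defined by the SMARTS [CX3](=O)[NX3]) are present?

2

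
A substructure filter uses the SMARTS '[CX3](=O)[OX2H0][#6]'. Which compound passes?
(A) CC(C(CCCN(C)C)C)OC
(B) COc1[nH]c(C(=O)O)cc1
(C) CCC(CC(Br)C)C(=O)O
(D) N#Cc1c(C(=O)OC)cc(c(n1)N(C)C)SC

[CX3](=O)[OX2H0][#6] describes a carbonyl carbon bonded to an oxygen that is itself bonded to carbon (no H on that O) (an ester).
(A) has a methoxy ether (-OCH3) but the ether oxygen is not adjacent to a C=O carbon.
(B) has a methoxy ether (-OCH3) but the ether oxygen is not adjacent to a C=O carbon.
(C) has a carboxylic acid group (-C(=O)OH) but the singly-bonded O carries H (OX2H1, not H0).
(D) contains a methyl-ester group (-C(=O)OCH3), which satisfies every atom and bond constraint.
So the answer is (D).

D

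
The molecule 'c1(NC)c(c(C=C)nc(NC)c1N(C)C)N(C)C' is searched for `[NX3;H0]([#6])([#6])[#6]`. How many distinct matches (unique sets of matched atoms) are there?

2

[NX3;H0]([#6])([#6])[#6] is the SMARTS for a tertiary amine: a trivalent nitrogen with no H, bonded to three carbons.
The molecule carries 2 separate instances of a dimethylamino group (-N(CH3)2) meeting every constraint; each maps to a distinct set of atoms, giving 2 matches.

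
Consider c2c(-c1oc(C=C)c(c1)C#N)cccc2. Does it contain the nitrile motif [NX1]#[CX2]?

The pattern [NX1]#[CX2] describes a nitrogen triple-bonded to a two-connected carbon — a nitrile.
The molecule carries a nitrile (-C#N), whose atoms satisfy every constraint of the query, so the pattern matches.

Yes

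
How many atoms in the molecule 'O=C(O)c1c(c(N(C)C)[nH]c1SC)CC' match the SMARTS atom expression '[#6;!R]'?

6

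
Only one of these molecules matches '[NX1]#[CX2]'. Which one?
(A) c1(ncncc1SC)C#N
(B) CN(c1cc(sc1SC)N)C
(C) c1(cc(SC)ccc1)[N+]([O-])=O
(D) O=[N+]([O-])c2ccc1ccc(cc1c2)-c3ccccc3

[NX1]#[CX2] describes a nitrogen triple-bonded to a two-connected carbon (a nitrile).
(A) contains a nitrile (-C#N), which satisfies every atom and bond constraint.
(B) has a primary amino group (-NH2) but the nitrogen is NX3 (three connections), not NX1 triple-bonded.
(C) has a nitro group (-[N+](=O)[O-]) but there is no C#N triple bond.
(D) has a nitro group (-[N+](=O)[O-]) but there is no C#N triple bond.
So the answer is (A).

A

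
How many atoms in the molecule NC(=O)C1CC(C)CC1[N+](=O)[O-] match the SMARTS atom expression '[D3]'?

5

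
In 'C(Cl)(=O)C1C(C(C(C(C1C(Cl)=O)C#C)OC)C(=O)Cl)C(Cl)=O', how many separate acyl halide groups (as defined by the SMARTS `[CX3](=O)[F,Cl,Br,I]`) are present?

[CX3](=O)[F,Cl,Br,I] is the SMARTS for an acyl halide: a carbonyl carbon bonded to a halogen.
The molecule carries 4 separate instances of an acyl chloride (-C(=O)Cl) meeting every constraint; each maps to a distinct set of atoms, giving 4 matches.

4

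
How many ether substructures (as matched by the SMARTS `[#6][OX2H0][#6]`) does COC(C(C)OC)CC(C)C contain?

2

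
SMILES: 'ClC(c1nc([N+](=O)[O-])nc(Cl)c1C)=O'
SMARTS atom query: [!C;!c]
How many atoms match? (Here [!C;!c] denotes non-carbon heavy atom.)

The query [!C;!c] means: neither aliphatic nor aromatic carbon — same as [!#6].
Check the 14 heavy atoms by environment: 2× n (aromatic) → match; 4× c (aromatic) → no; 2× Cl → match; 2× C → no; 1× N (charge +1) → match; 1× O (charge -1) → match; 2× O → match.
Summing the matching environments: 2 + 2 + 1 + 1 + 2 = 8 matching atoms.

8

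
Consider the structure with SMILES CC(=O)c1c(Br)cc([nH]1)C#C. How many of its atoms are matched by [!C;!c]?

3

Check the 11 heavy atoms by environment: 1× n (aromatic) → match; 4× c (aromatic) → no; 4× C → no; 1× O → match; 1× Br → match.
Summing the matching environments: 1 + 1 + 1 = 3 matching atoms.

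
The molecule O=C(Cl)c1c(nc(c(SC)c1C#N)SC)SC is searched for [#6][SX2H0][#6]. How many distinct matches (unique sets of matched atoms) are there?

3

[#6][SX2H0][#6] is the SMARTS for a thioether: an aliphatic sulfur bridging two carbons with no H on the sulfur.
The molecule carries 3 separate instances of a methylthio ether (-SCH3) meeting every constraint; each maps to a distinct set of atoms, giving 3 matches.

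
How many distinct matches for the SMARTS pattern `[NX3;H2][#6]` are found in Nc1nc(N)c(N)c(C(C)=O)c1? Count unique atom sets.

3

[NX3;H2][#6] is the SMARTS for a primary amine: a trivalent nitrogen with two H attached to carbon.
The molecule carries 3 separate instances of a primary amino group (-NH2) meeting every constraint; each maps to a distinct set of atoms, giving 3 matches.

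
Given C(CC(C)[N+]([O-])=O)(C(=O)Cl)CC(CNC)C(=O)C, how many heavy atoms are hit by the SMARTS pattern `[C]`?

11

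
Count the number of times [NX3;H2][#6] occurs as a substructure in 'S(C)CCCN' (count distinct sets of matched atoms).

1

[NX3;H2][#6] is the SMARTS for a primary amine: a trivalent nitrogen with two H attached to carbon.
Exactly one fragment in the molecule meets all constraints, giving 1 match.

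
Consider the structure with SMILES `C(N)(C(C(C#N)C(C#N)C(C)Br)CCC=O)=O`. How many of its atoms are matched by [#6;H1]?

The query [#6;H1] means: any carbon bearing exactly one hydrogen.
Check the 17 heavy atoms by environment: 1× C (H3) → no; 5× C (H1) → match; 2× C (H2) → no; 3× C (H0) → no; 2× N (H0) → no; 2× O (H0) → no; 1× Br (H0) → no; 1× N (H2) → no.
That gives 5 matching atoms.

5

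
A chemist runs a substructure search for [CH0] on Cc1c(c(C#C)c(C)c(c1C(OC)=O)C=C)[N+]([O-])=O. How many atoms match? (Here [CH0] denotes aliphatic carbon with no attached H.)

2

Check the 19 heavy atoms by environment: 6× c (aromatic, H0) → no; 1× N (charge +1, H0) → no; 1× O (charge -1, H0) → no; 3× O (H0) → no; 3× C (H3) → no; 2× C (H1) → no; 1× C (H2) → no; 2× C (H0) → match.
That gives 2 matching atoms.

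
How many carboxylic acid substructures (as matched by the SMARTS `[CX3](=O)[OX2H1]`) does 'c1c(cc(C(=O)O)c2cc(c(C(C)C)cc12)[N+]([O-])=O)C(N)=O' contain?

1

[CX3](=O)[OX2H1] is the SMARTS for a carboxylic acid: an sp2 carbon double-bonded to O and single-bonded to an -OH oxygen.
Exactly one fragment in the molecule meets all constraints, giving 1 match.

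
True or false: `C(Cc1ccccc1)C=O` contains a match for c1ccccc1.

True

The pattern c1ccccc1 describes six aromatic carbons in a ring — a benzene ring.
The molecule carries a phenyl ring, whose atoms satisfy every constraint of the query, so the pattern matches.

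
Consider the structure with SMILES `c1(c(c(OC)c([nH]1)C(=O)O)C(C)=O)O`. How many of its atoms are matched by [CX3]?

2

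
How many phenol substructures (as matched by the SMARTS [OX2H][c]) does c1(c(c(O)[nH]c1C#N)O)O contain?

[OX2H][c] is the SMARTS for a phenol: a hydroxyl oxygen attached to an aromatic carbon.
The molecule carries 3 separate instances of a hydroxyl group (-OH) meeting every constraint; each maps to a distinct set of atoms, giving 3 matches.

3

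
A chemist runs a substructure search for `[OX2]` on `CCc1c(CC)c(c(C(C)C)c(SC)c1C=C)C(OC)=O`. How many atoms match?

The query [OX2] means: aliphatic oxygen with two total connections — ether, hydroxyl, or ester single-bond O.
Check the 21 heavy atoms by environment: 6× c (aromatic, X3) → no; 9× C (X4) → no; 3× C (X3) → no; 1× O (X1) → no; 1× O (X2) → match; 1× S (X2) → no.
That gives 1 matching atom.

1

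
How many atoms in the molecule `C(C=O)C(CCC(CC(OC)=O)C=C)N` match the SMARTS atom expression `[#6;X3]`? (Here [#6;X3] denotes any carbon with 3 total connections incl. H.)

4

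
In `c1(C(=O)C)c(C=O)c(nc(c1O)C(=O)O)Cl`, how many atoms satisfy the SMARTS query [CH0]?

2

The query [CH0] means: aliphatic carbon with no attached hydrogen.
Check the 16 heavy atoms by environment: 1× n (aromatic, H0) → no; 5× c (aromatic, H0) → no; 2× C (H0) → match; 3× O (H0) → no; 2× O (H1) → no; 1× C (H3) → no; 1× C (H1) → no; 1× Cl (H0) → no.
That gives 2 matching atoms.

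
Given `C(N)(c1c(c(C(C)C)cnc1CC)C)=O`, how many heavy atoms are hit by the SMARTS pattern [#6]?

12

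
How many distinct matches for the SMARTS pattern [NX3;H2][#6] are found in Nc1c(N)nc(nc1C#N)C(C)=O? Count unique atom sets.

2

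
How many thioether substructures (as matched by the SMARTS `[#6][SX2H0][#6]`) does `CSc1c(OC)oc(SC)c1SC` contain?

3

[#6][SX2H0][#6] is the SMARTS for a thioether: an aliphatic sulfur bridging two carbons with no H on the sulfur.
The molecule carries 3 separate instances of a methylthio ether (-SCH3) meeting every constraint; each maps to a distinct set of atoms, giving 3 matches.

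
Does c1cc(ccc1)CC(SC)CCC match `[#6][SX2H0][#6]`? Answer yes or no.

The pattern [#6][SX2H0][#6] describes an aliphatic sulfur bridging two carbons with no H on the sulfur — a thioether.
The molecule carries a methylthio ether (-SCH3), whose atoms satisfy every constraint of the query, so the pattern matches.

Yes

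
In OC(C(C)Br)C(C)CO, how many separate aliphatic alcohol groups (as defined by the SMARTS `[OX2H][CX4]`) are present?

2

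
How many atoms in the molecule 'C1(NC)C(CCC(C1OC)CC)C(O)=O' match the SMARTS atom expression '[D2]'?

Check the 15 heavy atoms by environment: 3× C (D2) → match; 5× C (D3) → no; 3× C (D1) → no; 1× O (D2) → match; 2× O (D1) → no; 1× N (D2) → match.
Summing the matching environments: 3 + 1 + 1 = 5 matching atoms.

5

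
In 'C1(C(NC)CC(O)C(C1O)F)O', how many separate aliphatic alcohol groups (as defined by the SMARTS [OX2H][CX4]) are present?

3

[OX2H][CX4] is the SMARTS for an aliphatic alcohol: a hydroxyl oxygen bound to an sp3 (X4) carbon.
The molecule carries 3 separate instances of a hydroxyl group (-OH) meeting every constraint; each maps to a distinct set of atoms, giving 3 matches.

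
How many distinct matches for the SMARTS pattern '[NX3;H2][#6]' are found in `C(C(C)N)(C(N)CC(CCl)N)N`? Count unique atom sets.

[NX3;H2][#6] is the SMARTS for a primary amine: a trivalent nitrogen with two H attached to carbon.
The molecule carries 4 separate instances of a primary amino group (-NH2) meeting every constraint; each maps to a distinct set of atoms, giving 4 matches.

4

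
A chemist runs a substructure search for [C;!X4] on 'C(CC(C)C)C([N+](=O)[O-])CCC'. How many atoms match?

The query [C;!X4] means: aliphatic carbon that does not have four total connections.
Check the 12 heavy atoms by environment: 9× C (X4) → no; 1× N (charge +1, X3) → no; 1× O (charge -1, X1) → no; 1× O (X1) → no.
No environment satisfies the query, so 0 matching atoms.

0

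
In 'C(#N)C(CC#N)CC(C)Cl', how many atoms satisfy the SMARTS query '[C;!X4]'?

The query [C;!X4] means: aliphatic carbon that does not have four total connections.
Check the 10 heavy atoms by environment: 5× C (X4) → no; 2× C (X2) → match; 2× N (X1) → no; 1× Cl (X1) → no.
That gives 2 matching atoms.

2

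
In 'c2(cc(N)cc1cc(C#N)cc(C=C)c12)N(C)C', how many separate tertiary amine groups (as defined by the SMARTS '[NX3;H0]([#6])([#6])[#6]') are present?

[NX3;H0]([#6])([#6])[#6] is the SMARTS for a tertiary amine: a trivalent nitrogen with no H, bonded to three carbons.
Exactly one fragment in the molecule meets all constraints, giving 1 match.

1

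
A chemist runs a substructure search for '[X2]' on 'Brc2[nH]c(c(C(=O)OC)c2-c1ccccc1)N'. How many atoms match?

The query [X2] means: any atom with exactly two total connections (bonds + H).
Check the 17 heavy atoms by environment: 1× n (aromatic, X3) → no; 10× c (aromatic, X3) → no; 1× N (X3) → no; 1× C (X3) → no; 1× O (X1) → no; 1× O (X2) → match; 1× C (X4) → no; 1× Br (X1) → no.
That gives 1 matching atom.

1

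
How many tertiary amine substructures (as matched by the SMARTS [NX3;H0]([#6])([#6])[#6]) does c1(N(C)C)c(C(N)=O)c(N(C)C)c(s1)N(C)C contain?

3

[NX3;H0]([#6])([#6])[#6] is the SMARTS for a tertiary amine: a trivalent nitrogen with no H, bonded to three carbons.
The molecule carries 3 separate instances of a dimethylamino group (-N(CH3)2) meeting every constraint; each maps to a distinct set of atoms, giving 3 matches.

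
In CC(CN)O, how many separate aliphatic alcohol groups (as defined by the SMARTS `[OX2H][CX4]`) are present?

1

[OX2H][CX4] is the SMARTS for an aliphatic alcohol: a hydroxyl oxygen bound to an sp3 (X4) carbon.
Exactly one fragment in the molecule meets all constraints, giving 1 match.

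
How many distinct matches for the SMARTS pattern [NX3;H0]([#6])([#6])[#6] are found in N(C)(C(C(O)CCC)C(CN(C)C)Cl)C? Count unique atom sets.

2

[NX3;H0]([#6])([#6])[#6] is the SMARTS for a tertiary amine: a trivalent nitrogen with no H, bonded to three carbons.
The molecule carries 2 separate instances of a dimethylamino group (-N(CH3)2) meeting every constraint; each maps to a distinct set of atoms, giving 2 matches.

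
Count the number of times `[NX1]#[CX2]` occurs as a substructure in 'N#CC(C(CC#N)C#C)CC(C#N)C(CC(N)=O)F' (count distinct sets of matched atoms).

3

[NX1]#[CX2] is the SMARTS for a nitrile: a nitrogen triple-bonded to a two-connected carbon.
The molecule carries 3 separate instances of a nitrile (-C#N) meeting every constraint; each maps to a distinct set of atoms, giving 3 matches.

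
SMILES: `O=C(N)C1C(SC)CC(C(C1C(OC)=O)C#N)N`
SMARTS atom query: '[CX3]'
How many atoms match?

2

The query [CX3] means: C with X3: aliphatic carbon with exactly 3 total connections.
Check the 18 heavy atoms by environment: 8× C (X4) → no; 2× C (X3) → match; 2× O (X1) → no; 1× O (X2) → no; 1× S (X2) → no; 2× N (X3) → no; 1× C (X2) → no; 1× N (X1) → no.
That gives 2 matching atoms.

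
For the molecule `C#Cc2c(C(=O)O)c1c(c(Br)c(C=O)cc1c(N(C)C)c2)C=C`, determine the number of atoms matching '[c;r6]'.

10

The query [c;r6] means: aromatic carbon that belongs to a six-membered ring.
Check the 23 heavy atoms by environment: 10× c (aromatic, in 6-ring) → match; 1× N (acyclic) → no; 8× C (acyclic) → no; 1× Br (acyclic) → no; 3× O (acyclic) → no.
That gives 10 matching atoms.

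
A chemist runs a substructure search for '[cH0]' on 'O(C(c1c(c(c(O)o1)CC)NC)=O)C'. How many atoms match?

Check the 14 heavy atoms by environment: 1× o (aromatic, H0) → no; 4× c (aromatic, H0) → match; 1× N (H1) → no; 3× C (H3) → no; 1× C (H0) → no; 2× O (H0) → no; 1× O (H1) → no; 1× C (H2) → no.
That gives 4 matching atoms.

4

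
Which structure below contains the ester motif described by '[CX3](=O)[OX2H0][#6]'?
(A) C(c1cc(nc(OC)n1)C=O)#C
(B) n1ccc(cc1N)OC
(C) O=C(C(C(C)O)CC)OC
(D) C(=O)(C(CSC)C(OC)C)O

C

[CX3](=O)[OX2H0][#6] describes a carbonyl carbon bonded to an oxygen that is itself bonded to carbon (no H on that O) (an ester).
(A) has a methoxy ether (-OCH3) but the ether oxygen is not adjacent to a C=O carbon.
(B) has a methoxy ether (-OCH3) but the ether oxygen is not adjacent to a C=O carbon.
(C) contains a methyl-ester group (-C(=O)OCH3), which satisfies every atom and bond constraint.
(D) has a methoxy ether (-OCH3) but the ether oxygen is not adjacent to a C=O carbon.
So the answer is (C).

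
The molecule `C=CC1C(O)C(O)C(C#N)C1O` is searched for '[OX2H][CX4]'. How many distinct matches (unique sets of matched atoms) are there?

3

[OX2H][CX4] is the SMARTS for an aliphatic alcohol: a hydroxyl oxygen bound to an sp3 (X4) carbon.
The molecule carries 3 separate instances of a hydroxyl group (-OH) meeting every constraint; each maps to a distinct set of atoms, giving 3 matches.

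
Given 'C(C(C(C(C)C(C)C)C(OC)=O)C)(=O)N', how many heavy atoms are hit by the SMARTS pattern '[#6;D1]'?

5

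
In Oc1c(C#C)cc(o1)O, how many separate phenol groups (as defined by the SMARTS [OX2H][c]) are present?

[OX2H][c] is the SMARTS for a phenol: a hydroxyl oxygen attached to an aromatic carbon.
The molecule carries 2 separate instances of a hydroxyl group (-OH) meeting every constraint; each maps to a distinct set of atoms, giving 2 matches.

2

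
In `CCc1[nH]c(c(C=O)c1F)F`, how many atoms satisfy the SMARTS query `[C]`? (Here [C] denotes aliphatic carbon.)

3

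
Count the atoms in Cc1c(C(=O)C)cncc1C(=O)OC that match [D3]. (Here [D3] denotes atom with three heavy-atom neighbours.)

5

Check the 14 heavy atoms by environment: 1× n (aromatic, D2) → no; 2× c (aromatic, D2) → no; 3× c (aromatic, D3) → match; 2× C (D3) → match; 2× O (D1) → no; 3× C (D1) → no; 1× O (D2) → no.
Summing the matching environments: 3 + 2 = 5 matching atoms.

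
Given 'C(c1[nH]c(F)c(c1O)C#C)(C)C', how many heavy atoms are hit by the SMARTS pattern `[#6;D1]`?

3

The query [#6;D1] means: carbon bonded to exactly one heavy atom.
Check the 12 heavy atoms by environment: 1× n (aromatic, D2) → no; 4× c (aromatic, D3) → no; 1× C (D2) → no; 3× C (D1) → match; 1× F (D1) → no; 1× C (D3) → no; 1× O (D1) → no.
That gives 3 matching atoms.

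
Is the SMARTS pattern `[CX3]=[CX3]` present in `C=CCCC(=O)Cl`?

The pattern [CX3]=[CX3] describes a non-aromatic C=C double bond between two sp2 carbons — an alkene.
The molecule carries a vinyl group (-CH=CH2), whose atoms satisfy every constraint of the query, so the pattern matches.

Yes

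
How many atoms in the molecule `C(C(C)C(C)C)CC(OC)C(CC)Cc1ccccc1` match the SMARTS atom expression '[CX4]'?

13

The query [CX4] means: C with X4: aliphatic carbon with exactly 4 total connections (bonds + H).
Check the 20 heavy atoms by environment: 13× C (X4) → match; 1× O (X2) → no; 6× c (aromatic, X3) → no.
That gives 13 matching atoms.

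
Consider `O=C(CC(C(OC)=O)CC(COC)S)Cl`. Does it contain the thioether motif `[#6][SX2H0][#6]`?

The pattern [#6][SX2H0][#6] describes an aliphatic sulfur bridging two carbons with no H on the sulfur — a thioether.
The closest candidate here is a thiol (-SH), but the sulfur has H1, not H0 bridging two carbons. No other fragment satisfies the full query, so there is no match.

No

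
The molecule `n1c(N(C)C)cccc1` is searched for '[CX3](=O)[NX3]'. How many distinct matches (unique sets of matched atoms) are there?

[CX3](=O)[NX3] is the SMARTS for an amide: a carbonyl carbon bonded to a trivalent nitrogen.
No fragment in the molecule satisfies every constraint, giving 0 matches.

0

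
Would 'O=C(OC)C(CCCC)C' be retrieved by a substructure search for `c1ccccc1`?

The pattern c1ccccc1 describes six aromatic carbons in a ring — a benzene ring.
The closest candidate here is a methyl group (-CH3), but no six-membered all-carbon aromatic ring is present. No other fragment satisfies the full query, so there is no match.

No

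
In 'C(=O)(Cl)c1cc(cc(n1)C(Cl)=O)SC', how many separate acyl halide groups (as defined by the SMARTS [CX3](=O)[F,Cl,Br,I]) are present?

[CX3](=O)[F,Cl,Br,I] is the SMARTS for an acyl halide: a carbonyl carbon bonded to a halogen.
The molecule carries 2 separate instances of an acyl chloride (-C(=O)Cl) meeting every constraint; each maps to a distinct set of atoms, giving 2 matches.

2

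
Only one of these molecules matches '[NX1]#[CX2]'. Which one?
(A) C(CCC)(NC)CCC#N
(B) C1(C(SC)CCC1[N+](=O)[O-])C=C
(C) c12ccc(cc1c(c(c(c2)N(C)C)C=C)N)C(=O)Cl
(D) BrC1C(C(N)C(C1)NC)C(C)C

A

[NX1]#[CX2] describes a nitrogen triple-bonded to a two-connected carbon (a nitrile).
(A) contains a nitrile (-C#N), which satisfies every atom and bond constraint.
(B) has a nitro group (-[N+](=O)[O-]) but there is no C#N triple bond.
(C) has a primary amino group (-NH2) but the nitrogen is NX3 (three connections), not NX1 triple-bonded.
(D) has a primary amino group (-NH2) but the nitrogen is NX3 (three connections), not NX1 triple-bonded.
So the answer is (A).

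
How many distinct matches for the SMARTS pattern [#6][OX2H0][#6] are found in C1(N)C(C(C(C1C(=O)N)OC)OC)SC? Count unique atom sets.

2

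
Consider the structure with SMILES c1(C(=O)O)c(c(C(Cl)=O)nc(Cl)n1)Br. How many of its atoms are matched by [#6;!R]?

The query [#6;!R] means: carbon not in any ring.
Check the 14 heavy atoms by environment: 2× n (aromatic, in 6-ring) → no; 4× c (aromatic, in 6-ring) → no; 2× C (acyclic) → match; 3× O (acyclic) → no; 2× Cl (acyclic) → no; 1× Br (acyclic) → no.
That gives 2 matching atoms.

2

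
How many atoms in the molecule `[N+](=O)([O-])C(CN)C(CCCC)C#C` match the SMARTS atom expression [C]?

9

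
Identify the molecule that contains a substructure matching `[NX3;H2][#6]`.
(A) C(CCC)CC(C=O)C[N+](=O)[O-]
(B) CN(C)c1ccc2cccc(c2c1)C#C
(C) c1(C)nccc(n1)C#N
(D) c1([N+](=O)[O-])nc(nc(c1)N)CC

D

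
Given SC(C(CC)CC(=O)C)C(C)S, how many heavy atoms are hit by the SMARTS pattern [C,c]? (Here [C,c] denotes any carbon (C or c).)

9

Check the 12 heavy atoms by environment: 9× C → match; 2× S → no; 1× O → no.
That gives 9 matching atoms.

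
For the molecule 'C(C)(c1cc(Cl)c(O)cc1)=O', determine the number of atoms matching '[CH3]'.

Check the 11 heavy atoms by environment: 3× c (aromatic, H0) → no; 3× c (aromatic, H1) → no; 1× O (H1) → no; 1× C (H0) → no; 1× O (H0) → no; 1× C (H3) → match; 1× Cl (H0) → no.
That gives 1 matching atom.

1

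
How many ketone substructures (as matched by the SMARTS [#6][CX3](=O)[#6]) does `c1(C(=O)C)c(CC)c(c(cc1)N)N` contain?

1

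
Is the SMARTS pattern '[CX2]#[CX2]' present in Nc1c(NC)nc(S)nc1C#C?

The pattern [CX2]#[CX2] describes a carbon-carbon triple bond — an alkyne.
The molecule carries an ethynyl group (-C#CH), whose atoms satisfy every constraint of the query, so the pattern matches.

Yes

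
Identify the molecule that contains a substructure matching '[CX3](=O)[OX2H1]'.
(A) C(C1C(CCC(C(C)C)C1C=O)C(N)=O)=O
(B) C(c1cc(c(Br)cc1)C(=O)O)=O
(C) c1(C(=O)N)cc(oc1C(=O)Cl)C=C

B

[CX3](=O)[OX2H1] describes an sp2 carbon double-bonded to O and single-bonded to an -OH oxygen (a carboxylic acid).
(A) has an aldehyde (-CHO) but there is no singly-bonded oxygen on the carbonyl carbon.
(B) contains a carboxylic acid group (-C(=O)OH), which satisfies every atom and bond constraint.
(C) has a primary amide (-C(=O)NH2) but the carbonyl is bonded to N, not to an -OH oxygen.
So the answer is (B).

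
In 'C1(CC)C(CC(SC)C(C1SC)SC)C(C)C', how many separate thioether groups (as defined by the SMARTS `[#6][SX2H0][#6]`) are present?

3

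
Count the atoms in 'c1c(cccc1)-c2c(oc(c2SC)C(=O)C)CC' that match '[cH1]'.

The query [cH1] means: aromatic carbon bearing exactly one hydrogen.
Check the 18 heavy atoms by environment: 1× o (aromatic, H0) → no; 5× c (aromatic, H0) → no; 5× c (aromatic, H1) → match; 1× S (H0) → no; 3× C (H3) → no; 1× C (H2) → no; 1× C (H0) → no; 1× O (H0) → no.
That gives 5 matching atoms.

5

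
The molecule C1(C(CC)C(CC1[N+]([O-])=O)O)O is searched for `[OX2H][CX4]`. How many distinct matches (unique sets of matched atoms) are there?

[OX2H][CX4] is the SMARTS for an aliphatic alcohol: a hydroxyl oxygen bound to an sp3 (X4) carbon.
The molecule carries 2 separate instances of a hydroxyl group (-OH) meeting every constraint; each maps to a distinct set of atoms, giving 2 matches.

2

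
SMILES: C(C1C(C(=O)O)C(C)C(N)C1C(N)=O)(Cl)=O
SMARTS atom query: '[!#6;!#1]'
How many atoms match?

7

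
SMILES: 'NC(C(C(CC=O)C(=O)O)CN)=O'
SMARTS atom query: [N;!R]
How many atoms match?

2

The query [N;!R] means: aliphatic nitrogen not in a ring.
Check the 13 heavy atoms by environment: 7× C (acyclic) → no; 4× O (acyclic) → no; 2× N (acyclic) → match.
That gives 2 matching atoms.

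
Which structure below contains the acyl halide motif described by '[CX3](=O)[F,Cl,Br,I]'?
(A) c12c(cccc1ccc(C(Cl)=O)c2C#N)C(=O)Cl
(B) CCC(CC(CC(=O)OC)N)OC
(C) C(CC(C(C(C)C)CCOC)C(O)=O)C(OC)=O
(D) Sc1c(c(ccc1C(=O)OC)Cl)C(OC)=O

A

[CX3](=O)[F,Cl,Br,I] describes a carbonyl carbon bonded to a halogen (an acyl halide).
(A) contains an acyl chloride (-C(=O)Cl), which satisfies every atom and bond constraint.
(B) has a methyl-ester group (-C(=O)OCH3) but the carbonyl is bonded to -O-C, not to a halogen.
(C) has a methyl-ester group (-C(=O)OCH3) but the carbonyl is bonded to -O-C, not to a halogen.
(D) has a methyl-ester group (-C(=O)OCH3) but the carbonyl is bonded to -O-C, not to a halogen.
So the answer is (A).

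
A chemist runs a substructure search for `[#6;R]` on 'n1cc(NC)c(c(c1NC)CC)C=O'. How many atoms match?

5

The query [#6;R] means: carbon that is part of a ring.
Check the 14 heavy atoms by environment: 1× n (aromatic, in 6-ring) → no; 5× c (aromatic, in 6-ring) → match; 2× N (acyclic) → no; 5× C (acyclic) → no; 1× O (acyclic) → no.
That gives 5 matching atoms.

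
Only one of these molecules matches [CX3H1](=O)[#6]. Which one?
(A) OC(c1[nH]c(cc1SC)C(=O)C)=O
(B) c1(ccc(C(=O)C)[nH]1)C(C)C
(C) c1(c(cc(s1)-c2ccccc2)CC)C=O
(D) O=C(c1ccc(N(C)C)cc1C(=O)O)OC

C

[CX3H1](=O)[#6] describes an sp2 carbon with one H, double-bonded to O and single-bonded to carbon (an aldehyde).
(A) has an acetyl/ketone group (-C(=O)CH3) but the carbonyl carbon has H0 (two carbon neighbours), not H1.
(B) has an acetyl/ketone group (-C(=O)CH3) but the carbonyl carbon has H0 (two carbon neighbours), not H1.
(C) contains an aldehyde (-CHO), which satisfies every atom and bond constraint.
(D) has a carboxylic acid group (-C(=O)OH) but the carbonyl carbon has H0 and is bonded to O, not H1.
So the answer is (C).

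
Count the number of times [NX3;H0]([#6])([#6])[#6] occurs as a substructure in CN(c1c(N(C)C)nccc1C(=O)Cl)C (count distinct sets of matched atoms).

2

[NX3;H0]([#6])([#6])[#6] is the SMARTS for a tertiary amine: a trivalent nitrogen with no H, bonded to three carbons.
The molecule carries 2 separate instances of a dimethylamino group (-N(CH3)2) meeting every constraint; each maps to a distinct set of atoms, giving 2 matches.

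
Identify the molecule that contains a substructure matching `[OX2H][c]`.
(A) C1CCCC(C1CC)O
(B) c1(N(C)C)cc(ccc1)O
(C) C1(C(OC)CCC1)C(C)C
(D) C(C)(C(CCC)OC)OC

B

[OX2H][c] describes a hydroxyl oxygen attached to an aromatic carbon (a phenol).
(A) has a hydroxyl group (-OH) but the -OH is on an aliphatic carbon, not an aromatic c.
(B) contains a hydroxyl group (-OH), which satisfies every atom and bond constraint.
(C) has a methoxy ether (-OCH3) but the oxygen has H0, not H1.
(D) has a methoxy ether (-OCH3) but the oxygen has H0, not H1.
So the answer is (B).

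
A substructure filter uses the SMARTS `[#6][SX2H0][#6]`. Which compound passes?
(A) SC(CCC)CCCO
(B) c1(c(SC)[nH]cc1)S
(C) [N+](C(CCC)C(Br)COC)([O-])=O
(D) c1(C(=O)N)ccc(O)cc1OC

[#6][SX2H0][#6] describes an aliphatic sulfur bridging two carbons with no H on the sulfur (a thioether).
(A) has a thiol (-SH) but the sulfur has H1, not H0 bridging two carbons.
(B) contains a methylthio ether (-SCH3), which satisfies every atom and bond constraint.
(C) has a methoxy ether (-OCH3) but the bridging atom is O, not S.
(D) has a methoxy ether (-OCH3) but the bridging atom is O, not S.
So the answer is (B).

B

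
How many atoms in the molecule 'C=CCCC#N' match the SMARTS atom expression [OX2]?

The query [OX2] means: aliphatic oxygen with two total connections — ether, hydroxyl, or ester single-bond O.
Check the 6 heavy atoms by environment: 2× C (X4) → no; 1× C (X2) → no; 1× N (X1) → no; 2× C (X3) → no.
No environment satisfies the query, so 0 matching atoms.

0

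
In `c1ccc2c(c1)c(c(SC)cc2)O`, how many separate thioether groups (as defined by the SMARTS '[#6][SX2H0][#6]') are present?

[#6][SX2H0][#6] is the SMARTS for a thioether: an aliphatic sulfur bridging two carbons with no H on the sulfur.
Exactly one fragment in the molecule meets all constraints, giving 1 match.

1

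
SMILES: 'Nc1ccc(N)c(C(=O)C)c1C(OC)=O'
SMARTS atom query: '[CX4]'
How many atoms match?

Check the 15 heavy atoms by environment: 6× c (aromatic, X3) → no; 2× N (X3) → no; 2× C (X3) → no; 2× O (X1) → no; 2× C (X4) → match; 1× O (X2) → no.
That gives 2 matching atoms.

2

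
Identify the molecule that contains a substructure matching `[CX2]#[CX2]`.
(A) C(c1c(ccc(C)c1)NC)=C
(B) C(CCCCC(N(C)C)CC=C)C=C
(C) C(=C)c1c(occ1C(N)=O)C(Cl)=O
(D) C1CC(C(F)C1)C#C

D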